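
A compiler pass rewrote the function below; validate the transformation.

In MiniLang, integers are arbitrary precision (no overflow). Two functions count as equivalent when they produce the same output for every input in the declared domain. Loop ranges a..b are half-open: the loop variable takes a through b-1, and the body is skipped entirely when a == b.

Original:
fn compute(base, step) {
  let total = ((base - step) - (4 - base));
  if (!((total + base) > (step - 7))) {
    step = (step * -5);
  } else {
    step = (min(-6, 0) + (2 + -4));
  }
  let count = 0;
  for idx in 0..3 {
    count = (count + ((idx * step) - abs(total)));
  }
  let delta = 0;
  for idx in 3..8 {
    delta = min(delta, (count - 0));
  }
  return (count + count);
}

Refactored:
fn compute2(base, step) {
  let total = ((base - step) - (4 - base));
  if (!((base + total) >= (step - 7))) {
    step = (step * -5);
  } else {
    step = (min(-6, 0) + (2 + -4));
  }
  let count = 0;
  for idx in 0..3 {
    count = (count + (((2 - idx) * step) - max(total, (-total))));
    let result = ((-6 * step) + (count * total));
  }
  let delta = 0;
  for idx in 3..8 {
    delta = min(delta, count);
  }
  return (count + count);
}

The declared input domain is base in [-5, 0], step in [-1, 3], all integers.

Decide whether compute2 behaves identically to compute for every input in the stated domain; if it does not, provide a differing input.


Take base=-1, step=0.
compute: total := -6 | (!((total + base) > (step - 7))): true | step := 0 | count := 0 | iter idx=0: | count := -6 | iter idx=1: | count := -12 | iter idx=2: | count := -18 | delta := 0 | iter idx=3: | delta := -18 | iter idx=4: | delta := -18 | iter idx=5: | delta := -18 | iter idx=6: | delta := -18 | iter idx=7: | delta := -18 | result -36
compute2: total := -6 | (!((base + total) >= (step - 7))): false | step := -8 | count := 0 | iter idx=0: | count := -22 | result := 180 | iter idx=1: | count := -36 | result := 264 | iter idx=2: | count := -42 | result := 300 | delta := 0 | iter idx=3: | delta := -42 | iter idx=4: | delta := -42 | iter idx=5: | delta := -42 | iter idx=6: | delta := -42 | iter idx=7: | delta := -42 | result -84
-36 against -84: the behavior changed.
verdict: not equivalent; witness: base=-1, step=0


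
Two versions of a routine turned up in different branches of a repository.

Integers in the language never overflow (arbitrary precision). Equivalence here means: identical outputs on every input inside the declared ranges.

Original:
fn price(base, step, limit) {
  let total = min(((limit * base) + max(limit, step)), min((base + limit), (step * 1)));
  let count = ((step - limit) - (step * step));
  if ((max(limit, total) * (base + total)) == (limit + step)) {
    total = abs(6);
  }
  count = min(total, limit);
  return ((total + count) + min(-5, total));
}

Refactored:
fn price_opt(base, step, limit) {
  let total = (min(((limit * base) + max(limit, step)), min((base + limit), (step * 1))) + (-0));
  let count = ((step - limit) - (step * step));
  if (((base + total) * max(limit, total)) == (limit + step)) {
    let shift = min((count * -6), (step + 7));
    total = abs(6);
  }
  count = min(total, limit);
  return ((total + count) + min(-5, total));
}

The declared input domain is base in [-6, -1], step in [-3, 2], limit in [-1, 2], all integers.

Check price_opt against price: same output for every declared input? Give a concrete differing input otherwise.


Behavior is preserved: although local variable names differ; also arithmetic usage differs; also constant usage differs; also min/max/abs usage differs; also statement counts differ, the outputs never diverge.
Tracing base=-3, step=-1, limit=2: price: total = -4; count = -4; ((max(limit, total) * (base + total)) == (limit + step)) -> false; count = -4; return -13 | price_opt: total = -4; count = -4; (((base + total) * max(limit, total)) == (limit + step)) -> false; count = -4; return -13 — matching result -13.
Every one of the 144 inputs gives matching results.
verdict: equivalent


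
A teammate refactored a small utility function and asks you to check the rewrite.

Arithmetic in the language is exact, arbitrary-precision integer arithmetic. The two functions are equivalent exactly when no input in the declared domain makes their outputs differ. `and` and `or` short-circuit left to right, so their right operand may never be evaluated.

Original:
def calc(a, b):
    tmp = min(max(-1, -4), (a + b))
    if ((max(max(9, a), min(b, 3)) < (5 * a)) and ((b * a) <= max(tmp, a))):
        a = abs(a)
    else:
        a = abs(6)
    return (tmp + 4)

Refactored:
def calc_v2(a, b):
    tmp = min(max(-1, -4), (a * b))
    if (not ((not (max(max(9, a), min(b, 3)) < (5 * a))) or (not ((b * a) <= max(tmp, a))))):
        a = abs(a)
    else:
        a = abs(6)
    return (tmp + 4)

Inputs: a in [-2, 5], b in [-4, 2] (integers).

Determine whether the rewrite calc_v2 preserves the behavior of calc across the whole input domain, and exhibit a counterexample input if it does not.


Evaluate both at a=-2, b=-4.
calc: tmp := -6 | ((max(max(9, a), min(b, 3)) < (5 * a)) and ((b * a) <= max(tmp, a))): false | a := 6 | result -2
calc_v2: tmp := -1 | (not ((not (max(max(9, a), min(b, 3)) < (5 * a))) or (not ((b * a) <= max(tmp, a))))): false | a := 6 | result 3
-2 and 3 differ, so these are not the same function on this domain.
verdict: not equivalent; witness: a=-2, b=-4


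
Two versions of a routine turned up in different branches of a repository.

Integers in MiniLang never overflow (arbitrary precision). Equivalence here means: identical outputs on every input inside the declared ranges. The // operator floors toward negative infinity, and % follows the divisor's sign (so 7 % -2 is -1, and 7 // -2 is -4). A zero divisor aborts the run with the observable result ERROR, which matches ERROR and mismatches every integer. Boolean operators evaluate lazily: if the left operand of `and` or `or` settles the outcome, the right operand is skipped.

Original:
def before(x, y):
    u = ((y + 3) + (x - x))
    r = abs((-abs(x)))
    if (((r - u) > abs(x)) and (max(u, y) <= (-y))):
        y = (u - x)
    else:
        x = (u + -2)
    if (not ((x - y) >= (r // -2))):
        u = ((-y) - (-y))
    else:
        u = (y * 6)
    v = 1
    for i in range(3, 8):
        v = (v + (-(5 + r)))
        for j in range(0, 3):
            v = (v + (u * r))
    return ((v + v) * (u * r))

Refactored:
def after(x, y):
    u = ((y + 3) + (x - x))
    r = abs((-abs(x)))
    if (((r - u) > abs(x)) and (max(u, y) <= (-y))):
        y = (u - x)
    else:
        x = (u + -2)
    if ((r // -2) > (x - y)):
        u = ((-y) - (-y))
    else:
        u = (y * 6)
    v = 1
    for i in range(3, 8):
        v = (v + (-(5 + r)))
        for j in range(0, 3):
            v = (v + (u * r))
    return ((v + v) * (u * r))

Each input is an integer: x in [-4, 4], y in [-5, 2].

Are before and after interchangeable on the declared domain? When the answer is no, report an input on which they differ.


Although comparison usage differs, boolean connective usage differs, 72/72 inputs agree.
verdict: equivalent


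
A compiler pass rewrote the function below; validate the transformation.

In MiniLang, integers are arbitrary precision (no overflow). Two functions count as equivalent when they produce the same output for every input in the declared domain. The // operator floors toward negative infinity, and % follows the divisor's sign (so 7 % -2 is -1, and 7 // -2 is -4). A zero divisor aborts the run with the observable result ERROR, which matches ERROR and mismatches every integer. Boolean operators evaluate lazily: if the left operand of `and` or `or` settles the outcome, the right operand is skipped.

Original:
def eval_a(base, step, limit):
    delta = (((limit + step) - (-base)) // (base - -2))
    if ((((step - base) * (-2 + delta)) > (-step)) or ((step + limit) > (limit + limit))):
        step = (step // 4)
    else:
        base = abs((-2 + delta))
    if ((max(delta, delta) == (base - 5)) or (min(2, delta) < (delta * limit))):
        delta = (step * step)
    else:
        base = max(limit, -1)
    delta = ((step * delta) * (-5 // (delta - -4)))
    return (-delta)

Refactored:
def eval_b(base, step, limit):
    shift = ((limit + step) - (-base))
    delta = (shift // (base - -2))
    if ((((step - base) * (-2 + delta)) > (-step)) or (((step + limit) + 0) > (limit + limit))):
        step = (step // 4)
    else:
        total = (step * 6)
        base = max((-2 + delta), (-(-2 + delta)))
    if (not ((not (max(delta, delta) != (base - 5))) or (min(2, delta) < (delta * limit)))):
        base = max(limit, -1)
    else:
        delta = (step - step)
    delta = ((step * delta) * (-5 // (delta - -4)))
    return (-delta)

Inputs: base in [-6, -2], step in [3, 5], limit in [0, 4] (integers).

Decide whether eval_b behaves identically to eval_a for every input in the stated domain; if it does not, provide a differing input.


Take base=-4, step=5, limit=0.
eval_a: delta = -1; ((((step - base) * (-2 + delta)) > (-step)) or ((step + limit) > (limit + limit))) -> true; step = 1; ((max(delta, delta) == (base - 5)) or (min(2, delta) < (delta * limit))) -> true; delta = 1; delta = -1; return 1
eval_b: shift = 1; delta = -1; ((((step - base) * (-2 + delta)) > (-step)) or (((step + limit) + 0) > (limit + limit))) -> true; step = 1; (not ((not (max(delta, delta) != (base - 5))) or (min(2, delta) < (delta * limit)))) -> false; delta = 0; delta = 0; return 0
1 != 0, so the rewrite changes behavior.
verdict: not equivalent; witness: base=-4, step=5, limit=0


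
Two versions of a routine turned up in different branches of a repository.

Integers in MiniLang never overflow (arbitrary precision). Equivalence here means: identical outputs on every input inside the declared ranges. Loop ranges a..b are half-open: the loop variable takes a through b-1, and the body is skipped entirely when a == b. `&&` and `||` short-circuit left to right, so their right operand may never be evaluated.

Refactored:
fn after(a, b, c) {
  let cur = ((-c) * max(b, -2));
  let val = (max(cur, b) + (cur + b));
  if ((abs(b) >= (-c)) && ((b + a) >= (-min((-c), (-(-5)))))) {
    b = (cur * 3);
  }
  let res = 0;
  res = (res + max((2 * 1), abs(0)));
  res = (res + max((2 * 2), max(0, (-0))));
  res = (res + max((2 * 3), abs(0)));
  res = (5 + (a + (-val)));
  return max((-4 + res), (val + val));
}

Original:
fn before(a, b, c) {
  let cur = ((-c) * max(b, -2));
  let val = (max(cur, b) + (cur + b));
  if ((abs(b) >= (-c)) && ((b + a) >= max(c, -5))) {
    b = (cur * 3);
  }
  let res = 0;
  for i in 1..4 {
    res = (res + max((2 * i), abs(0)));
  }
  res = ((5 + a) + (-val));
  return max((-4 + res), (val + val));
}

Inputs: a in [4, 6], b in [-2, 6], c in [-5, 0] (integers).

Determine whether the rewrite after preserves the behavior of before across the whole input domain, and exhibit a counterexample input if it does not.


Behavior is preserved: although arithmetic usage differs; and constant usage differs; and loop structure differs; and statement counts differ; and local variable names differ; and min/max/abs usage differs, the outputs never diverge.
Spot check at a=6, b=0, c=-1 — before: cur becomes 0; next val becomes 0; next ((abs(b) >= (-c)) && ((b + a) >= max(c, -5))) evaluates to false; next res becomes 0; next at i=1:; next res becomes 2; next at i=2:; next res becomes 6; next at i=3:; next res becomes 12; next res becomes 11; next final value 7. after: cur becomes 0; next val becomes 0; next ((abs(b) >= (-c)) && ((b + a) >= (-min((-c), (-(-5)))))) evaluates to false; next res becomes 0; next res becomes 2; next res becomes 6; next res becomes 12; next res becomes 11; next final value 7. Both give 7.
Across all 162 domain points the two functions coincide.
verdict: equivalent


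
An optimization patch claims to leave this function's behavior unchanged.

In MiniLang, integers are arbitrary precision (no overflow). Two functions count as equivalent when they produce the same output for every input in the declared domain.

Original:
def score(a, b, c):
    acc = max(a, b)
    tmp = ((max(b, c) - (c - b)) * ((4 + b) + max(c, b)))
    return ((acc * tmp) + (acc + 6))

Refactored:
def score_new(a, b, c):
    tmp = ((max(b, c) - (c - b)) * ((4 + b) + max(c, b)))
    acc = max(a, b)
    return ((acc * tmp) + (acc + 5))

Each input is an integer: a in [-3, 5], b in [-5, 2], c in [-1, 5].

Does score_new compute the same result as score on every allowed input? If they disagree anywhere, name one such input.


Not equivalent: a=-3, b=-5, c=-1 separates them (-27 vs -28).
score: acc=-3, then tmp=10, then returns -27
score_new: tmp=10, then acc=-3, then returns -28
verdict: not equivalent; witness: a=-3, b=-5, c=-1


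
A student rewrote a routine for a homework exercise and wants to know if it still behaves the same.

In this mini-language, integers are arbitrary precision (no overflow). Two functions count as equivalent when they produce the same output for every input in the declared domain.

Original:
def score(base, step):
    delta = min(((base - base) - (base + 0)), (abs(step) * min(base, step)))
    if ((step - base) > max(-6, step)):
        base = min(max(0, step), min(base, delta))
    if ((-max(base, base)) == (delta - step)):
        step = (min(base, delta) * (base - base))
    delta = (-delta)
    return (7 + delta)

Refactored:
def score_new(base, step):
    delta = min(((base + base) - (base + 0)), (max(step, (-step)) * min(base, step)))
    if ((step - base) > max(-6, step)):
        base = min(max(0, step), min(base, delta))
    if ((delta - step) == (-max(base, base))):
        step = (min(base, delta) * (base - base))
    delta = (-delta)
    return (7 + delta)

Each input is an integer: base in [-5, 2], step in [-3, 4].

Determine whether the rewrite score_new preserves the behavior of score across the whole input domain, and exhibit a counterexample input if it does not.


Not equivalent: base=-5, step=0 separates them (7 vs 12).
score: delta = 0; ((step - base) > max(-6, step)) -> true; base = -5; ((-max(base, base)) == (delta - step)) -> false; delta = 0; return 7
score_new: delta = -5; ((step - base) > max(-6, step)) -> true; base = -5; ((delta - step) == (-max(base, base))) -> false; delta = 5; return 12
verdict: not equivalent; witness: base=-5, step=0


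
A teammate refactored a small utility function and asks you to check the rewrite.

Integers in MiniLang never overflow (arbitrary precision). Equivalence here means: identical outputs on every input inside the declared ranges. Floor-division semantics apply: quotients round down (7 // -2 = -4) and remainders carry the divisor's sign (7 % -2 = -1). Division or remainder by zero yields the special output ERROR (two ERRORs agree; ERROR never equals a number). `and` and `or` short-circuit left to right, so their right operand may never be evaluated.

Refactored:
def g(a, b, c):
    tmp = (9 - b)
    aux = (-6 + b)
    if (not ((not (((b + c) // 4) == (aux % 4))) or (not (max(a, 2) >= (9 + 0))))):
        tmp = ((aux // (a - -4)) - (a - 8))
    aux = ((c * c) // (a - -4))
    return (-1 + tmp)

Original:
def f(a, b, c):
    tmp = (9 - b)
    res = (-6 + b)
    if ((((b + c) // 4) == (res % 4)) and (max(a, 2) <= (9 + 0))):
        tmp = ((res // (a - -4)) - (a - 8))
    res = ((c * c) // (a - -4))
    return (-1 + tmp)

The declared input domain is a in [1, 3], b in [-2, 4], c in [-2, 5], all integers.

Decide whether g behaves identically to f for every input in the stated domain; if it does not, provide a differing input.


a=1, b=-2, c=2 yields 4 from f but 10 from g.
verdict: not equivalent; witness: a=1, b=-2, c=2


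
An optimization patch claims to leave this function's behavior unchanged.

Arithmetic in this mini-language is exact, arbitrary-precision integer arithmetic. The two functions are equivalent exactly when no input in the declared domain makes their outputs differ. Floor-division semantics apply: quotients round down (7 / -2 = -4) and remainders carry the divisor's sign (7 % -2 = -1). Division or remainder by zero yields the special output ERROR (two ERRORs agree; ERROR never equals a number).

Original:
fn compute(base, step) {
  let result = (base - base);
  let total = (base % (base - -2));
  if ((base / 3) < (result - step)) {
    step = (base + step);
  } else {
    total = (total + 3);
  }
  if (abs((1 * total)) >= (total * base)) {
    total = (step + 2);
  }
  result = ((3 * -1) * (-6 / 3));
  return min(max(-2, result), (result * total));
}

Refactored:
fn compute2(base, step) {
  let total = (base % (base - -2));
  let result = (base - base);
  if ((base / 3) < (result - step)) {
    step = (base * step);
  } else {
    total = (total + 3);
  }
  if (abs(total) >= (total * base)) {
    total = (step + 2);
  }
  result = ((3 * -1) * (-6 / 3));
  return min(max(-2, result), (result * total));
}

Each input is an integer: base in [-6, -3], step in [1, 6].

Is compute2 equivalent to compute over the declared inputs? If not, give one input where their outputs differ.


Try base=-4, step=1.
compute: result=0, then total=0, then ((base / 3) < (result - step)) is true, then step=-3, then (abs((1 * total)) >= (total * base)) is true, then total=-1, then result=6, then returns -6
compute2: total=0, then result=0, then ((base / 3) < (result - step)) is true, then step=-4, then (abs(total) >= (total * base)) is true, then total=-2, then result=6, then returns -12
-6 against -12: the behavior changed.
verdict: not equivalent; witness: base=-4, step=1


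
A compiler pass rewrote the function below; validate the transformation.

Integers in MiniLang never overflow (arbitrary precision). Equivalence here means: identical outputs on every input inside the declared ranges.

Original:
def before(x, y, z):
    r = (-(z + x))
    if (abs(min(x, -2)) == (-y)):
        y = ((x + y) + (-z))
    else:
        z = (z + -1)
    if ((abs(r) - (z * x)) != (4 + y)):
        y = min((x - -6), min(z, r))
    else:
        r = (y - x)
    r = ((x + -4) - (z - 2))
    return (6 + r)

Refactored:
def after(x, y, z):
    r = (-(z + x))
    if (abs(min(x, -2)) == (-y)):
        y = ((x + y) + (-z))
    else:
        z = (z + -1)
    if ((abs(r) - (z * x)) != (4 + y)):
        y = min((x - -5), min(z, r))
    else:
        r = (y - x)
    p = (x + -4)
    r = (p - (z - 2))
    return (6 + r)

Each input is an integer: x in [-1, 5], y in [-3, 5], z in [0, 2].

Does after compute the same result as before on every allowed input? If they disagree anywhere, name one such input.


Equivalent. Although `-6` became `-5`, no input in the stated domain can expose it.
Checked all 189 inputs in the declared domain: the outputs agree on every one.
Tracing x=-1, y=2, z=0: before: r becomes 1; next (abs(min(x, -2)) == (-y)) evaluates to false; next z becomes -1; next ((abs(r) - (z * x)) != (4 + y)) evaluates to true; next y becomes -1; next r becomes -2; next final value 4 | after: r becomes 1; next (abs(min(x, -2)) == (-y)) evaluates to false; next z becomes -1; next ((abs(r) - (z * x)) != (4 + y)) evaluates to true; next y becomes -1; next p becomes -5; next r becomes -2; next final value 4 — matching result 4.
verdict: equivalent


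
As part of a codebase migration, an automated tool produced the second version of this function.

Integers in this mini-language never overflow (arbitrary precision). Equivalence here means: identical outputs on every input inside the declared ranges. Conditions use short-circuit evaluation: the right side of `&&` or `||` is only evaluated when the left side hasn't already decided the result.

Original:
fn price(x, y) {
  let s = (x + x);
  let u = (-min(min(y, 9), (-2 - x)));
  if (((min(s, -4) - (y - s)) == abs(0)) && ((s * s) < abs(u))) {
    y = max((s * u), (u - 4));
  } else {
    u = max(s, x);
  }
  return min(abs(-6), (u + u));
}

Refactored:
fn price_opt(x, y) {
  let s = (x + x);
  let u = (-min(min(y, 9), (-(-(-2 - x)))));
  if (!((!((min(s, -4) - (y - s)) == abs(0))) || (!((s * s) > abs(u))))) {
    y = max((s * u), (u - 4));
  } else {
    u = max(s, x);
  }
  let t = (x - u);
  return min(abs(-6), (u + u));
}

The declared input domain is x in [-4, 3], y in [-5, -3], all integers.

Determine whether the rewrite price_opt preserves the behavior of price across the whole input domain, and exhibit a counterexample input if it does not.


Run the pair on x=0, y=-4.
price: s := 0 | u := 4 | (((min(s, -4) - (y - s)) == abs(0)) && ((s * s) < abs(u))): true | y := 0 | result 6
price_opt: s := 0 | u := 4 | (!((!((min(s, -4) - (y - s)) == abs(0))) || (!((s * s) > abs(u))))): false | u := 0 | t := 0 | result 0
6 vs 0 — the two versions disagree here.
verdict: not equivalent; witness: x=0, y=-4


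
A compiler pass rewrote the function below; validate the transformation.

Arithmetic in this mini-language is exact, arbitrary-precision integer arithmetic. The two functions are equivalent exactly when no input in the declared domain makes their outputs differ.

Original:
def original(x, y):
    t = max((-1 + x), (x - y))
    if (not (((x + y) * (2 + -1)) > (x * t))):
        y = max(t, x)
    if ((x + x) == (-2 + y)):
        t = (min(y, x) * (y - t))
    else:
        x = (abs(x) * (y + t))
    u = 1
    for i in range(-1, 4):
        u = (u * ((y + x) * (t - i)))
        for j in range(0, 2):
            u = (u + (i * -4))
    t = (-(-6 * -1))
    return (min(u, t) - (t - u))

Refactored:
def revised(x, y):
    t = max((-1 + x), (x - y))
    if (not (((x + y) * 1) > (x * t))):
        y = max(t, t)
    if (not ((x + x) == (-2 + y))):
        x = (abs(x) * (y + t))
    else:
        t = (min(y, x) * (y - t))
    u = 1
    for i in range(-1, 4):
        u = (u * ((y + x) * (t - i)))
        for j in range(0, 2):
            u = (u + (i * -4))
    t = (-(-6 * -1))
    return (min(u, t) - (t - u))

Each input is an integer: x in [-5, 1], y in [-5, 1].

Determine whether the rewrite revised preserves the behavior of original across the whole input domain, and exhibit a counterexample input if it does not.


Consider the input x=-5, y=1.
original: t becomes -6; next (not (((x + y) * (2 + -1)) > (x * t))) evaluates to true; next y becomes -5; next ((x + x) == (-2 + y)) evaluates to false; next x becomes -55; next u becomes 1; next at i=-1:; next u becomes 300; next at j=0:; next u becomes 304; next at j=1:; next u becomes 308; next at i=0:; next u becomes 110880; next at j=0:; next u becomes 110880; next at j=1:; next u becomes 110880; next at i=1:; next u becomes 46569600; next at j=0:; next u becomes 46569596; next at j=1:; next u becomes 46569592; next at i=2:; next u becomes 22353404160; next at j=0:; next u becomes 22353404152; next at j=1:; next u becomes 22353404144; next at i=3:; next u becomes 12070838237760; next at j=0:; next u becomes 12070838237748; next at j=1:; next u becomes 12070838237736; next t becomes -6; next final value 12070838237736
revised: t becomes -6; next (not (((x + y) * 1) > (x * t))) evaluates to true; next y becomes -6; next (not ((x + x) == (-2 + y))) evaluates to true; next x becomes -60; next u becomes 1; next at i=-1:; next u becomes 330; next at j=0:; next u becomes 334; next at j=1:; next u becomes 338; next at i=0:; next u becomes 133848; next at j=0:; next u becomes 133848; next at j=1:; next u becomes 133848; next at i=1:; next u becomes 61837776; next at j=0:; next u becomes 61837772; next at j=1:; next u becomes 61837768; next at i=2:; next u becomes 32650341504; next at j=0:; next u becomes 32650341496; next at j=1:; next u becomes 32650341488; next at i=3:; next u becomes 19394302843872; next at j=0:; next u becomes 19394302843860; next at j=1:; next u becomes 19394302843848; next t becomes -6; next final value 19394302843848
12070838237736 against 19394302843848: the behavior changed.
verdict: not equivalent; witness: x=-5, y=1


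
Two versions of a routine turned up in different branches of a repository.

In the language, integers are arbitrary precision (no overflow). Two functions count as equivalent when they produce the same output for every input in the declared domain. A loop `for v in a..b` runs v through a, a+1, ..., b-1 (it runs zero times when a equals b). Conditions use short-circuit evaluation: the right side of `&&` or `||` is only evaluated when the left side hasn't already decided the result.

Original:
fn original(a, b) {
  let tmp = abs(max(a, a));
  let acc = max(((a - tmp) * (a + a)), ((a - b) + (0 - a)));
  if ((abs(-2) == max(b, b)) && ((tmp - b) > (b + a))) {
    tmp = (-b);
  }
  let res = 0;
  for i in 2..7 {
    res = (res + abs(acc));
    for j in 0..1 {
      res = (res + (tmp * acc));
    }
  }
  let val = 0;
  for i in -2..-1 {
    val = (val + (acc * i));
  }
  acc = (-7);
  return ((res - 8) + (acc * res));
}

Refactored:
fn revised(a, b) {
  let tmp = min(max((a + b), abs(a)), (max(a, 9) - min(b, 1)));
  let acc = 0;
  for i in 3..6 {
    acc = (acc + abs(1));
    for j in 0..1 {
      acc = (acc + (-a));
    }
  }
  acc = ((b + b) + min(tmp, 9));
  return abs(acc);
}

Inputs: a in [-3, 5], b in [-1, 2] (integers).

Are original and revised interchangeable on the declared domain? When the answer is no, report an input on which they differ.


The rewrite breaks on a=-3, b=-1, where the results are -4328 and 1.
original: tmp becomes 3; next acc becomes 36; next ((abs(-2) == max(b, b)) && ((tmp - b) > (b + a))) evaluates to false; next res becomes 0; next at i=2:; next res becomes 36; next at j=0:; next res becomes 144; next at i=3:; next res becomes 180; next at j=0:; next res becomes 288; next at i=4:; next res becomes 324; next at j=0:; next res becomes 432; next at i=5:; next res becomes 468; next at j=0:; next res becomes 576; next at i=6:; next res becomes 612; next at j=0:; next res becomes 720; next val becomes 0; next at i=-2:; next val becomes -72; next acc becomes -7; next final value -4328
revised: tmp becomes 3; next acc becomes 0; next at i=3:; next acc becomes 1; next at j=0:; next acc becomes 4; next at i=4:; next acc becomes 5; next at j=0:; next acc becomes 8; next at i=5:; next acc becomes 9; next at j=0:; next acc becomes 12; next acc becomes 1; next final value 1
verdict: not equivalent; witness: a=-3, b=-1


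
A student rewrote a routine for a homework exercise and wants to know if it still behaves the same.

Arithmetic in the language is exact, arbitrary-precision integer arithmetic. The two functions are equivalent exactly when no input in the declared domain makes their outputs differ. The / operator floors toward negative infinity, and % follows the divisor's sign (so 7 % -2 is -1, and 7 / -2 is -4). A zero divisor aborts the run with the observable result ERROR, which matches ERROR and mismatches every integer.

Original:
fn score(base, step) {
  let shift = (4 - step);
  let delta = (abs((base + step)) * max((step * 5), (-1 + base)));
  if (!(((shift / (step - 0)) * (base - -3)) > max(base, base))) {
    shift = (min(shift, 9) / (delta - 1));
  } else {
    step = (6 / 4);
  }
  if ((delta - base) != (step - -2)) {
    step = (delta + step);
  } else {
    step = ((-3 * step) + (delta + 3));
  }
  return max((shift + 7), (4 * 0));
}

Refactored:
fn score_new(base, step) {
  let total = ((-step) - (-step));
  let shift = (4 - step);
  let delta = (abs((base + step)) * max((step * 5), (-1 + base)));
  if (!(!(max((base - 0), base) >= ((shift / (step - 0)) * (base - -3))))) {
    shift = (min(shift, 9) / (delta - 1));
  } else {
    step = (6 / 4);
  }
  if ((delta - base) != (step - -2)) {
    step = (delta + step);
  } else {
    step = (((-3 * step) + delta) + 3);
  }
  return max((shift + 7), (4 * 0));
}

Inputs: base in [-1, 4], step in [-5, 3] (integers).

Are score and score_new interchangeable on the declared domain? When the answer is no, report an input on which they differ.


Changes here: statement counts differ, arithmetic usage differs, local variable names differ, constant usage differs, boolean connective usage differs, comparison usage differs; the full 54-point sweep finds no disagreement.
verdict: equivalent


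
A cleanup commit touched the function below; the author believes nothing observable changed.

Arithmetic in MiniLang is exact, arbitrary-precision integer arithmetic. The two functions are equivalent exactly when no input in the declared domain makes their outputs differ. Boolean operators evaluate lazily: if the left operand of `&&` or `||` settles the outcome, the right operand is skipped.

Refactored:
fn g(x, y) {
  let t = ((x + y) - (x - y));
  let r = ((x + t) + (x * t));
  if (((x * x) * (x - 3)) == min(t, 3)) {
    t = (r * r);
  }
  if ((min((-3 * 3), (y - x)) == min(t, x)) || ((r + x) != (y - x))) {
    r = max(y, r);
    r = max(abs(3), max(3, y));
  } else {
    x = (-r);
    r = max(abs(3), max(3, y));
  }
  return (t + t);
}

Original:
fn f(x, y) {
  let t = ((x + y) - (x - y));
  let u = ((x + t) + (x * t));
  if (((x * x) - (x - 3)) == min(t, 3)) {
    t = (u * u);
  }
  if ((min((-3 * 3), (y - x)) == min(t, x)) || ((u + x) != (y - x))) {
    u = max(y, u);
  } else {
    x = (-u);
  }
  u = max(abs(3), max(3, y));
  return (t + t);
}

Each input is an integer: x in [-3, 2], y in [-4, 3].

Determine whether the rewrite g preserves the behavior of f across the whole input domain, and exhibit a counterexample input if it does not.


On input x=-1, y=-2, f returns -8 while g returns 2.
verdict: not equivalent; witness: x=-1, y=-2


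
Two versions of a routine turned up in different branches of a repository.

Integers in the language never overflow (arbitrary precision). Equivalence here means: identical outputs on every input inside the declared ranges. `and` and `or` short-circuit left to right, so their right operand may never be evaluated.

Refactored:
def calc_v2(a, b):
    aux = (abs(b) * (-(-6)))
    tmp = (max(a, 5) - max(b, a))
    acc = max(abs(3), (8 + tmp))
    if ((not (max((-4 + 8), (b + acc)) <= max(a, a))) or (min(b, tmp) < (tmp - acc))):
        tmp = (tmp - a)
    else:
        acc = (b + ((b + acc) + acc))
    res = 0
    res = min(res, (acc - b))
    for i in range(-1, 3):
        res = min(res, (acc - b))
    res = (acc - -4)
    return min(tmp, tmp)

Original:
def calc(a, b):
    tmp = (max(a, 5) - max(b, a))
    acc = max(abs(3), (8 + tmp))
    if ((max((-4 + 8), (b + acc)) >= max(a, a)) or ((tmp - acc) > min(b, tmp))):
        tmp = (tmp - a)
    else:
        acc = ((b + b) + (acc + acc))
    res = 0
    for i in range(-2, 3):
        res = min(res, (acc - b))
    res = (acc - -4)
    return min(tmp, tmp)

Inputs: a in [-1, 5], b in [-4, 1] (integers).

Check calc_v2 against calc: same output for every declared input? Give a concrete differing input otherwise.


There is a counterexample at a=5, b=-3: -5 on one side, 0 on the other.
calc: tmp becomes 0; next acc becomes 8; next ((max((-4 + 8), (b + acc)) >= max(a, a)) or ((tmp - acc) > min(b, tmp))) evaluates to true; next tmp becomes -5; next res becomes 0; next at i=-2:; next res becomes 0; next at i=-1:; next res becomes 0; next at i=0:; next res becomes 0; next at i=1:; next res becomes 0; next at i=2:; next res becomes 0; next res becomes 12; next final value -5
calc_v2: aux becomes 18; next tmp becomes 0; next acc becomes 8; next ((not (max((-4 + 8), (b + acc)) <= max(a, a))) or (min(b, tmp) < (tmp - acc))) evaluates to false; next acc becomes 10; next res becomes 0; next res becomes 0; next at i=-1:; next res becomes 0; next at i=0:; next res becomes 0; next at i=1:; next res becomes 0; next at i=2:; next res becomes 0; next res becomes 14; next final value 0
verdict: not equivalent; witness: a=5, b=-3


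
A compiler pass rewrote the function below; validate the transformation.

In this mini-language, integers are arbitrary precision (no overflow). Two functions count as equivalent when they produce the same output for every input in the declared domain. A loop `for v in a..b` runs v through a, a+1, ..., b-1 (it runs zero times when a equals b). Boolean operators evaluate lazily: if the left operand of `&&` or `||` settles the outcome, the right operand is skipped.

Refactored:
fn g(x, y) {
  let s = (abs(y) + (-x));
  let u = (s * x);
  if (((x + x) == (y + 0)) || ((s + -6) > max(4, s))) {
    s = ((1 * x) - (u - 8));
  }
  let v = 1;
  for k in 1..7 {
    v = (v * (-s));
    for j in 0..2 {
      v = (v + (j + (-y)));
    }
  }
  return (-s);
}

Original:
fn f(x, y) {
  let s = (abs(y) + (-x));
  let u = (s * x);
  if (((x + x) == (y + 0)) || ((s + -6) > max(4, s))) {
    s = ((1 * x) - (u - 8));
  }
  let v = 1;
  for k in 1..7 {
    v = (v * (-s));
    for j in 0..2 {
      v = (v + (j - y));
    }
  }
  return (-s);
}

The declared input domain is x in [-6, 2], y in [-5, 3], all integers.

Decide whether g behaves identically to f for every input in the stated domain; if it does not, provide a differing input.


The two versions differ — the changes include arithmetic usage differs.
Spot check at x=-3, y=0 — f: s := 3 | u := -9 | (((x + x) == (y + 0)) || ((s + -6) > max(4, s))): false | v := 1 | iter k=1: | v := -3 | iter j=0: | v := -3 | iter j=1: | v := -2 | iter k=2: | v := 6 | iter j=0: | v := 6 | iter j=1: | v := 7 | iter k=3: | v := -21 | iter j=0: | v := -21 | iter j=1: | v := -20 | iter k=4: | v := 60 | iter j=0: | v := 60 | iter j=1: | v := 61 | iter k=5: | v := -183 | iter j=0: | v := -183 | iter j=1: | v := -182 | iter k=6: | v := 546 | iter j=0: | v := 546 | iter j=1: | v := 547 | result -3. g: s := 3 | u := -9 | (((x + x) == (y + 0)) || ((s + -6) > max(4, s))): false | v := 1 | iter k=1: | v := -3 | iter j=0: | v := -3 | iter j=1: | v := -2 | iter k=2: | v := 6 | iter j=0: | v := 6 | iter j=1: | v := 7 | iter k=3: | v := -21 | iter j=0: | v := -21 | iter j=1: | v := -20 | iter k=4: | v := 60 | iter j=0: | v := 60 | iter j=1: | v := 61 | iter k=5: | v := -183 | iter j=0: | v := -183 | iter j=1: | v := -182 | iter k=6: | v := 546 | iter j=0: | v := 546 | iter j=1: | v := 547 | result -3. Both give -3.
Every one of the 81 inputs gives matching results.
verdict: equivalent


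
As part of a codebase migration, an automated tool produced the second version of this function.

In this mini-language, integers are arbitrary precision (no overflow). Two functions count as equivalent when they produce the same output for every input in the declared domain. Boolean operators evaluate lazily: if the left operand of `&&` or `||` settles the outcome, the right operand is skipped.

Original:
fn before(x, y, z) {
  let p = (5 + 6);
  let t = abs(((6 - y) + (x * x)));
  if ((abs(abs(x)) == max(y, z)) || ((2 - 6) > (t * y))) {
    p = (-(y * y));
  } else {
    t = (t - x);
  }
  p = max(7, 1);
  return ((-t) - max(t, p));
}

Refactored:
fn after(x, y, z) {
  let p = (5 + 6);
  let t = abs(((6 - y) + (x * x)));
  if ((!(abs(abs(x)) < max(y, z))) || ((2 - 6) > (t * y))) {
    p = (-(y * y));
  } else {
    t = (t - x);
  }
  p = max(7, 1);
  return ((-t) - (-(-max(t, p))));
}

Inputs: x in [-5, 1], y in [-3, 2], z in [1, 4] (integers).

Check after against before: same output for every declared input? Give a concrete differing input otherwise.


The rewrite breaks on x=-5, y=0, z=1, where the results are -72 and -62.
before: p := 11 | t := 31 | ((abs(abs(x)) == max(y, z)) || ((2 - 6) > (t * y))): false | t := 36 | p := 7 | result -72
after: p := 11 | t := 31 | ((!(abs(abs(x)) < max(y, z))) || ((2 - 6) > (t * y))): true | p := 0 | p := 7 | result -62
verdict: not equivalent; witness: x=-5, y=0, z=1


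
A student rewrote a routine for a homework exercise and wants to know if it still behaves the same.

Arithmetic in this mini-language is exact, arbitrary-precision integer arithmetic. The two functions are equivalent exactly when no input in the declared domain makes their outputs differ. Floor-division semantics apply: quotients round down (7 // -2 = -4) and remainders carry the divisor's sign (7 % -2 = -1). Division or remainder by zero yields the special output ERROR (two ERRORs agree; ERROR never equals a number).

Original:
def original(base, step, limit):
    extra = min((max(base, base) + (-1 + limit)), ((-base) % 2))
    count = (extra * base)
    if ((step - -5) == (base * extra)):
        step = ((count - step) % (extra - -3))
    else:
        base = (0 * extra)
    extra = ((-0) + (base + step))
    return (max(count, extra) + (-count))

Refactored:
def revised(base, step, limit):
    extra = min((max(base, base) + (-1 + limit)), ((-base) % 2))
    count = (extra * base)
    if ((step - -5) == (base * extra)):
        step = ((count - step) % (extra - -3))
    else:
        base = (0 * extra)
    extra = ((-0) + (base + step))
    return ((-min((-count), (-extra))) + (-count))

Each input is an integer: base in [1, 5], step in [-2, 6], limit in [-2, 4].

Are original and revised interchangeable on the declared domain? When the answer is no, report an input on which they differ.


Differences: min/max/abs usage differs — yet all 315 inputs agree.
verdict: equivalent


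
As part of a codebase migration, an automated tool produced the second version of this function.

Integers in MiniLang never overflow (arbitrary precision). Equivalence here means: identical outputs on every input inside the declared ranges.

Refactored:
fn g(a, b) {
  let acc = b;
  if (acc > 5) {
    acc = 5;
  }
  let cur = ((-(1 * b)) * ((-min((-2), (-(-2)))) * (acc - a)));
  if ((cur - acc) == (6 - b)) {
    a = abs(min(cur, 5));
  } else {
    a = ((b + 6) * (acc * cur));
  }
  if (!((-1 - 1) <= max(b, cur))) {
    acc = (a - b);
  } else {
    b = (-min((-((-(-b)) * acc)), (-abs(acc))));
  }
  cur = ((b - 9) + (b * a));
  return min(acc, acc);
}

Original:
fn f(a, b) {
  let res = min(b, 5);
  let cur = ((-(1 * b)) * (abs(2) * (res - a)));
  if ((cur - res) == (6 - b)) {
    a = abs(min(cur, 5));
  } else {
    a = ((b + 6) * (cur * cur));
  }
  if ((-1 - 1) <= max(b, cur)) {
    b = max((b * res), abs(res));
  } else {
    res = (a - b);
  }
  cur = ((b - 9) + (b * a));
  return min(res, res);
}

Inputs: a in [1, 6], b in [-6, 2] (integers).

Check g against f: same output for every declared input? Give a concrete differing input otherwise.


Consider the input a=1, b=-5.
f: res = -5; cur = -60; ((cur - res) == (6 - b)) -> false; a = 3600; ((-1 - 1) <= max(b, cur)) -> false; res = 3605; cur = -18014; return 3605
g: acc = -5; (acc > 5) -> false; cur = -60; ((cur - acc) == (6 - b)) -> false; a = 300; (!((-1 - 1) <= max(b, cur))) -> true; acc = 305; cur = -1514; return 305
3605 and 305 differ, so these are not the same function on this domain.
verdict: not equivalent; witness: a=1, b=-5


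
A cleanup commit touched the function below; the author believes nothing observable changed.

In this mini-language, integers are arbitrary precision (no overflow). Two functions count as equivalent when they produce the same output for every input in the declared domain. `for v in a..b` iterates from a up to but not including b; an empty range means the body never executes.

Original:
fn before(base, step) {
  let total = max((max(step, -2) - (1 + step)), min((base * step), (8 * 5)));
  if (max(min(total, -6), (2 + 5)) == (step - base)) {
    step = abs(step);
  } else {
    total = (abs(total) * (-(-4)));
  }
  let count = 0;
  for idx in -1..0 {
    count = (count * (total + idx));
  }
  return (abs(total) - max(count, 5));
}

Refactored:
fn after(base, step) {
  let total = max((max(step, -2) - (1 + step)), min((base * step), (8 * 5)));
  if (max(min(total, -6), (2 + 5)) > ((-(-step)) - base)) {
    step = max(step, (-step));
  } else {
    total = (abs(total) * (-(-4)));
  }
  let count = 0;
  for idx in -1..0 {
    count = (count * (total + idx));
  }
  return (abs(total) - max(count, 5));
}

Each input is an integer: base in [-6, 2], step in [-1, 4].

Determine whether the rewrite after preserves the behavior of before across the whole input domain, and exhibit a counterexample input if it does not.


The rewrite breaks on base=-6, step=-1, where the results are 19 and 1.
before: total becomes 6; next (max(min(total, -6), (2 + 5)) == (step - base)) evaluates to false; next total becomes 24; next count becomes 0; next at idx=-1:; next count becomes 0; next final value 19
after: total becomes 6; next (max(min(total, -6), (2 + 5)) > ((-(-step)) - base)) evaluates to true; next step becomes 1; next count becomes 0; next at idx=-1:; next count becomes 0; next final value 1
verdict: not equivalent; witness: base=-6, step=-1
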